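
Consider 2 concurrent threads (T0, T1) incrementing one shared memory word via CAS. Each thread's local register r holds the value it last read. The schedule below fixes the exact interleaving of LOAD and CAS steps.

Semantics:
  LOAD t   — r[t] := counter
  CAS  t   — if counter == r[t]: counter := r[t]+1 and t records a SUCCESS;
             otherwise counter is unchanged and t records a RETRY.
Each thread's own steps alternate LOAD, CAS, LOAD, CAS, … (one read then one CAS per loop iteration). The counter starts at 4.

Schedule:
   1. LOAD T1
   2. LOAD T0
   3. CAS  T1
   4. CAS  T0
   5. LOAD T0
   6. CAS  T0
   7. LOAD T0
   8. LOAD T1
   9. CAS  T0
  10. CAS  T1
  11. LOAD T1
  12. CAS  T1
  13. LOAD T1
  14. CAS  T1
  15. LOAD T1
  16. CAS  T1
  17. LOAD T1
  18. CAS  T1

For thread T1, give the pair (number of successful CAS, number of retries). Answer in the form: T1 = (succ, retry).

   1) LOAD T1:  M=4  r_T1=4
   2) LOAD T0:  M=4  r_T0=4
   3) CAS  T1:  M=5  r_T1=4 ✓
   4) CAS  T0:  M=5  r_T0=4 ✗
   5) LOAD T0:  M=5  r_T0=5
   6) CAS  T0:  M=6  r_T0=5 ✓
   7) LOAD T0:  M=6  r_T0=6
   8) LOAD T1:  M=6  r_T1=6
   9) CAS  T0:  M=7  r_T0=6 ✓
  10) CAS  T1:  M=7  r_T1=6 ✗
  11) LOAD T1:  M=7  r_T1=7
  12) CAS  T1:  M=8  r_T1=7 ✓
  13) LOAD T1:  M=8  r_T1=8
  14) CAS  T1:  M=9  r_T1=8 ✓
  15) LOAD T1:  M=9  r_T1=9
  16) CAS  T1:  M=10  r_T1=9 ✓
  17) LOAD T1:  M=10  r_T1=10
  18) CAS  T1:  M=11  r_T1=10 ✓

T1 = (5, 1)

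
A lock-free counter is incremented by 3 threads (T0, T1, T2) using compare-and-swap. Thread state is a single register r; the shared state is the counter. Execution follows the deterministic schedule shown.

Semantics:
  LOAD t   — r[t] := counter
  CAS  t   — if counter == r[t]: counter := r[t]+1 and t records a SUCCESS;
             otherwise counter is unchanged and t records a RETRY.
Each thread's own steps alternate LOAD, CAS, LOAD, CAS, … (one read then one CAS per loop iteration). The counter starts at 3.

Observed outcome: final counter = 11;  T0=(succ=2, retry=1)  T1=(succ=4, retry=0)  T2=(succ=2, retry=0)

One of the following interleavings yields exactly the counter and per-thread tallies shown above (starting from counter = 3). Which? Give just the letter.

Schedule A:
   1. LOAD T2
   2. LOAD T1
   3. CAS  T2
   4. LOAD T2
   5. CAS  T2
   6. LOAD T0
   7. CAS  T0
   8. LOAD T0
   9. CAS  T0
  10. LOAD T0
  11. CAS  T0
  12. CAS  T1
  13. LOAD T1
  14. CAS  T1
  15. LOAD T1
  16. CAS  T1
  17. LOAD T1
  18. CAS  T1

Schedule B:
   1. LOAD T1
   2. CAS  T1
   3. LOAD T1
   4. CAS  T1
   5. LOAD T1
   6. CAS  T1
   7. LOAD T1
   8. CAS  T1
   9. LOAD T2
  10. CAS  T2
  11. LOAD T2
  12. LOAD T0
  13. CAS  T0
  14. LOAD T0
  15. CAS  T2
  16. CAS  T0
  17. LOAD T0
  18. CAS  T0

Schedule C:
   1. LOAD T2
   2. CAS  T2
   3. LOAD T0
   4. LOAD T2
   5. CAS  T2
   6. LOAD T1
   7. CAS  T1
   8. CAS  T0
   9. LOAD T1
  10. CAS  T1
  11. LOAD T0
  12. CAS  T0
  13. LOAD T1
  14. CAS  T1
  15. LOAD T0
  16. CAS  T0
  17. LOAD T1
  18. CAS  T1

C

Simulating candidate C:
   1) LOAD T2:  M=3  r_T2=3
   2) CAS  T2:  M=4  r_T2=3 ✓
   3) LOAD T0:  M=4  r_T0=4
   4) LOAD T2:  M=4  r_T2=4
   5) CAS  T2:  M=5  r_T2=4 ✓
   6) LOAD T1:  M=5  r_T1=5
   7) CAS  T1:  M=6  r_T1=5 ✓
   8) CAS  T0:  M=6  r_T0=4 ✗
   9) LOAD T1:  M=6  r_T1=6
  10) CAS  T1:  M=7  r_T1=6 ✓
  11) LOAD T0:  M=7  r_T0=7
  12) CAS  T0:  M=8  r_T0=7 ✓
  13) LOAD T1:  M=8  r_T1=8
  14) CAS  T1:  M=9  r_T1=8 ✓
  15) LOAD T0:  M=9  r_T0=9
  16) CAS  T0:  M=10  r_T0=9 ✓
  17) LOAD T1:  M=10  r_T1=10
  18) CAS  T1:  M=11  r_T1=10 ✓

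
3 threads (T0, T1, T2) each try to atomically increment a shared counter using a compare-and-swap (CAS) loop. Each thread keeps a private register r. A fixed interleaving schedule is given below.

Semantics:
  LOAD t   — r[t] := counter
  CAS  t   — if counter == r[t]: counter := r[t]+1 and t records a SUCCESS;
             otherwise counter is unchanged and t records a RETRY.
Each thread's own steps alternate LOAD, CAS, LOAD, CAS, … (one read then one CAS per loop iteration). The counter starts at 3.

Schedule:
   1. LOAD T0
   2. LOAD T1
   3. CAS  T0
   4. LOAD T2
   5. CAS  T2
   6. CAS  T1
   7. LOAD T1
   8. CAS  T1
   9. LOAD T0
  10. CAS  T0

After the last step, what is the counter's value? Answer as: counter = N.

[1] T0.load  rd  (counter 3, T0.r 3)
[2] T1.load  rd  (counter 3, T1.r 3)
[3] T0.cas  hit  (counter 4, T0.r 3)
[4] T2.load  rd  (counter 4, T2.r 4)
[5] T2.cas  hit  (counter 5, T2.r 4)
[6] T1.cas  miss  (counter 5, T1.r 3)
[7] T1.load  rd  (counter 5, T1.r 5)
[8] T1.cas  hit  (counter 6, T1.r 5)
[9] T0.load  rd  (counter 6, T0.r 6)
[10] T0.cas  hit  (counter 7, T0.r 6)

counter = 7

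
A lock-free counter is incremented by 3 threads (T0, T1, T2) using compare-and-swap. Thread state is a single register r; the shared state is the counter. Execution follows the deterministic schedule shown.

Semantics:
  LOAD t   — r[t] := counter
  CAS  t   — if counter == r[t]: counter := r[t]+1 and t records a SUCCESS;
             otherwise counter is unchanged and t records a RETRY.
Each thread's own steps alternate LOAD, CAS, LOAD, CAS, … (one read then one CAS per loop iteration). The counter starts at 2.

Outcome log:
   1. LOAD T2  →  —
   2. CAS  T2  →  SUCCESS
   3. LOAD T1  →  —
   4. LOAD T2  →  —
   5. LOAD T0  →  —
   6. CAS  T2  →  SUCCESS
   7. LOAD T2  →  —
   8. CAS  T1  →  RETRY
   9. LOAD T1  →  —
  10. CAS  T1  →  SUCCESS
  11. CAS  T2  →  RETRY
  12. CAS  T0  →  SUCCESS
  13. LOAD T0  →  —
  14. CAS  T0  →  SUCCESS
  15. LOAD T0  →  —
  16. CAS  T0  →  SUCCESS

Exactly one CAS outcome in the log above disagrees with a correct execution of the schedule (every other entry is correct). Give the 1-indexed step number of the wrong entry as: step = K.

Reference trace:
step 1: T2 LOAD ⇒ load; ctr=2 reg=2
step 2: T2 CAS ⇒ ok; ctr=3 reg=2
step 3: T1 LOAD ⇒ load; ctr=3 reg=3
step 4: T2 LOAD ⇒ load; ctr=3 reg=3
step 5: T0 LOAD ⇒ load; ctr=3 reg=3
step 6: T2 CAS ⇒ ok; ctr=4 reg=3
step 7: T2 LOAD ⇒ load; ctr=4 reg=4
step 8: T1 CAS ⇒ retry; ctr=4 reg=3
step 9: T1 LOAD ⇒ load; ctr=4 reg=4
step 10: T1 CAS ⇒ ok; ctr=5 reg=4
step 11: T2 CAS ⇒ retry; ctr=5 reg=4
step 12: T0 CAS ⇒ retry; ctr=5 reg=3
step 13: T0 LOAD ⇒ load; ctr=5 reg=5
step 14: T0 CAS ⇒ ok; ctr=6 reg=5
step 15: T0 LOAD ⇒ load; ctr=6 reg=6
step 16: T0 CAS ⇒ ok; ctr=7 reg=6
Flip is step 12.

step = 12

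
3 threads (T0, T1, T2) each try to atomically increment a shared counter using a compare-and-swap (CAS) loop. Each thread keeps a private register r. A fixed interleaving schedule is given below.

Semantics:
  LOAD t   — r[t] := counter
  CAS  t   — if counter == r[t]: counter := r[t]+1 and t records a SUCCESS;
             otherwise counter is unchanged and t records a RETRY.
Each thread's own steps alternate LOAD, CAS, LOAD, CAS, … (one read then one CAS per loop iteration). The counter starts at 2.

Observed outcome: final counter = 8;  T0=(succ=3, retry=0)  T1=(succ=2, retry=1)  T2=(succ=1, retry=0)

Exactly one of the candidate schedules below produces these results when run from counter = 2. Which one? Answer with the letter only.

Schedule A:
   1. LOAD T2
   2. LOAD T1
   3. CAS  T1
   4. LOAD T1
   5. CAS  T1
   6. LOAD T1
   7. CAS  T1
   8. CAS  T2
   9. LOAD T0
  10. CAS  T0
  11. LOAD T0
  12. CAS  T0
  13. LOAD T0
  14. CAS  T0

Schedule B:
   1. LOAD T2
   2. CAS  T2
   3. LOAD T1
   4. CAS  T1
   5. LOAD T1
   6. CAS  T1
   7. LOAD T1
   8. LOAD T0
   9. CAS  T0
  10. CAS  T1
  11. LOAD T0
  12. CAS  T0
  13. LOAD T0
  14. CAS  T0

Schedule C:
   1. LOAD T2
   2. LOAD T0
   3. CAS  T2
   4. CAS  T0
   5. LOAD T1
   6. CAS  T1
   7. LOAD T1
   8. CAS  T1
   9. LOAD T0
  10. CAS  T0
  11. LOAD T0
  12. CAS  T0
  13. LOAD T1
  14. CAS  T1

B

Tracing schedule B:
T2 LOAD — after: cnt=2, r=2 — load
T2 CAS — after: cnt=3, r=2 — ok
T1 LOAD — after: cnt=3, r=3 — load
T1 CAS — after: cnt=4, r=3 — ok
T1 LOAD — after: cnt=4, r=4 — load
T1 CAS — after: cnt=5, r=4 — ok
T1 LOAD — after: cnt=5, r=5 — load
T0 LOAD — after: cnt=5, r=5 — load
T0 CAS — after: cnt=6, r=5 — ok
T1 CAS — after: cnt=6, r=5 — retry
T0 LOAD — after: cnt=6, r=6 — load
T0 CAS — after: cnt=7, r=6 — ok
T0 LOAD — after: cnt=7, r=7 — load
T0 CAS — after: cnt=8, r=7 — ok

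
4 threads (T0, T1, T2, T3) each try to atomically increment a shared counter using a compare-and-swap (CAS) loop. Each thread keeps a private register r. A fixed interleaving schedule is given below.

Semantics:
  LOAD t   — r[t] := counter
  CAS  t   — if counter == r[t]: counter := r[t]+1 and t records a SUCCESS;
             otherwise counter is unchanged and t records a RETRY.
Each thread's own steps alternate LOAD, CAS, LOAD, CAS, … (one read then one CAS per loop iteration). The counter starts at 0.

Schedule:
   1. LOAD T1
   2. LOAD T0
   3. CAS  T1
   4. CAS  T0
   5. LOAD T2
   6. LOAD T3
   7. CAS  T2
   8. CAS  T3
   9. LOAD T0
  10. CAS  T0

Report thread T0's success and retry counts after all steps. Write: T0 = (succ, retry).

T0 = (1, 1)

step 1: T1 LOAD ⇒ load; ctr=0 reg=0
step 2: T0 LOAD ⇒ load; ctr=0 reg=0
step 3: T1 CAS ⇒ ok; ctr=1 reg=0
step 4: T0 CAS ⇒ retry; ctr=1 reg=0
step 5: T2 LOAD ⇒ load; ctr=1 reg=1
step 6: T3 LOAD ⇒ load; ctr=1 reg=1
step 7: T2 CAS ⇒ ok; ctr=2 reg=1
step 8: T3 CAS ⇒ retry; ctr=2 reg=1
step 9: T0 LOAD ⇒ load; ctr=2 reg=2
step 10: T0 CAS ⇒ ok; ctr=3 reg=2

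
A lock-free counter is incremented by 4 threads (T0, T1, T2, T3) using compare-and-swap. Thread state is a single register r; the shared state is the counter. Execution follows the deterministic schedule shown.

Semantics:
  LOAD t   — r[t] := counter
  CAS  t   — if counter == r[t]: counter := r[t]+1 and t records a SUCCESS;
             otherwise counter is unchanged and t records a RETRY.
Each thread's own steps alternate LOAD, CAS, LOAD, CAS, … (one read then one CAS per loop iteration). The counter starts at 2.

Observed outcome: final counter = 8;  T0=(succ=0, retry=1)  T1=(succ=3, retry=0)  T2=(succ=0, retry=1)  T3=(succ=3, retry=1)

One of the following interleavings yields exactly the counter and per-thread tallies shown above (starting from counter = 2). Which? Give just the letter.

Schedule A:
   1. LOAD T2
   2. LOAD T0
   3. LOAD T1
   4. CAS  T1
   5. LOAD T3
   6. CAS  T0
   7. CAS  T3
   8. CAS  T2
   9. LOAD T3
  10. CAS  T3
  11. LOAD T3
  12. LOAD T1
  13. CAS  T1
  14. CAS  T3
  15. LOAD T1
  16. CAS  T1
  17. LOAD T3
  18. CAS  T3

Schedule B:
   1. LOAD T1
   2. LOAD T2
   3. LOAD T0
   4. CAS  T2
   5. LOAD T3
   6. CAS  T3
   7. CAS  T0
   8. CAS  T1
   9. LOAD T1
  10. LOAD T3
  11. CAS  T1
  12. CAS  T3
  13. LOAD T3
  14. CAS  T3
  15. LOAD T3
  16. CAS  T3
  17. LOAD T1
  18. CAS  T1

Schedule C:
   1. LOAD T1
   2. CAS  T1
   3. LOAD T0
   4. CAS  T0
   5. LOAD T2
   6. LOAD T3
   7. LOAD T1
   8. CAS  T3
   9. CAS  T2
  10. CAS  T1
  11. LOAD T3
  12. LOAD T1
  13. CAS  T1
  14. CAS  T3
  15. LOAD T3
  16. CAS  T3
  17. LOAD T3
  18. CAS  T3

A

Run A:
step 1: T2 LOAD ⇒ load; ctr=2 reg=2
step 2: T0 LOAD ⇒ load; ctr=2 reg=2
step 3: T1 LOAD ⇒ load; ctr=2 reg=2
step 4: T1 CAS ⇒ ok; ctr=3 reg=2
step 5: T3 LOAD ⇒ load; ctr=3 reg=3
step 6: T0 CAS ⇒ retry; ctr=3 reg=2
step 7: T3 CAS ⇒ ok; ctr=4 reg=3
step 8: T2 CAS ⇒ retry; ctr=4 reg=2
step 9: T3 LOAD ⇒ load; ctr=4 reg=4
step 10: T3 CAS ⇒ ok; ctr=5 reg=4
step 11: T3 LOAD ⇒ load; ctr=5 reg=5
step 12: T1 LOAD ⇒ load; ctr=5 reg=5
step 13: T1 CAS ⇒ ok; ctr=6 reg=5
step 14: T3 CAS ⇒ retry; ctr=6 reg=5
step 15: T1 LOAD ⇒ load; ctr=6 reg=6
step 16: T1 CAS ⇒ ok; ctr=7 reg=6
step 17: T3 LOAD ⇒ load; ctr=7 reg=7
step 18: T3 CAS ⇒ ok; ctr=8 reg=7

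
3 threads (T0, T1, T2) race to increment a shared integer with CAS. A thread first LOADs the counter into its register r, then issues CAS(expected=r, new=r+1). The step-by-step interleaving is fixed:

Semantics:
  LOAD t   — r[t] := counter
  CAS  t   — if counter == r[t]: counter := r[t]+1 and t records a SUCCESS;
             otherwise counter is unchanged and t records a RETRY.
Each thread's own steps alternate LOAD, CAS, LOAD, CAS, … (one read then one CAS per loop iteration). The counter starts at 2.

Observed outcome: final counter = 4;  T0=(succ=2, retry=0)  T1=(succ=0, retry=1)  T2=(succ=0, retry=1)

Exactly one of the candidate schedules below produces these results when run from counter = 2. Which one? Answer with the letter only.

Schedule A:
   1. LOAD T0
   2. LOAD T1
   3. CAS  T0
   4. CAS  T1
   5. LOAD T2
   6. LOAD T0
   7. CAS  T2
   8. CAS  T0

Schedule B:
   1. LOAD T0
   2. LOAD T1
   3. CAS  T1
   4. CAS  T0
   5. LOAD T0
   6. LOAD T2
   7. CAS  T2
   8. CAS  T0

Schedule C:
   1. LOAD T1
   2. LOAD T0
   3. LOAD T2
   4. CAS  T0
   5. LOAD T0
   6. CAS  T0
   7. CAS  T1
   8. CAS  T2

Tracing schedule C:
step 1: T1 LOAD ⇒ load; ctr=2 reg=2
step 2: T0 LOAD ⇒ load; ctr=2 reg=2
step 3: T2 LOAD ⇒ load; ctr=2 reg=2
step 4: T0 CAS ⇒ ok; ctr=3 reg=2
step 5: T0 LOAD ⇒ load; ctr=3 reg=3
step 6: T0 CAS ⇒ ok; ctr=4 reg=3
step 7: T1 CAS ⇒ retry; ctr=4 reg=2
step 8: T2 CAS ⇒ retry; ctr=4 reg=2

C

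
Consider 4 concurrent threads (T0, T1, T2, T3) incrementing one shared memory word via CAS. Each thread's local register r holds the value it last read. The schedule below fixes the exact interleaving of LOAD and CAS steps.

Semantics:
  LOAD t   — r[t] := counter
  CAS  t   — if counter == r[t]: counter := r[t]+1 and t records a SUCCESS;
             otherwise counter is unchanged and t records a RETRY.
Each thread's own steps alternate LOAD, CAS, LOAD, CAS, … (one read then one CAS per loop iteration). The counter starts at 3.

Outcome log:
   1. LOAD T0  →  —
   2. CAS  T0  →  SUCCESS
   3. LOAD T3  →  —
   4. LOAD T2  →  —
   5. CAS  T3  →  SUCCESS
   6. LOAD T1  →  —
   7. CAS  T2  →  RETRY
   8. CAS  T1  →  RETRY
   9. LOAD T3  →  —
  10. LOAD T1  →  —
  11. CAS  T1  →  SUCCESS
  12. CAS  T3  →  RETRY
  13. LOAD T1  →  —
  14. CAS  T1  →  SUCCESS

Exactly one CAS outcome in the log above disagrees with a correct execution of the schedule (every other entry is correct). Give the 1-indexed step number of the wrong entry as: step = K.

step = 8

Re-executing:
#1 T0 reads 3
#2 T0 CAS(3→4) writes; counter now 4
#3 T3 reads 4
#4 T2 reads 4
#5 T3 CAS(4→5) writes; counter now 5
#6 T1 reads 5
#7 T2 CAS(4→5) fails; counter now 5
#8 T1 CAS(5→6) writes; counter now 6
#9 T3 reads 6
#10 T1 reads 6
#11 T1 CAS(6→7) writes; counter now 7
#12 T3 CAS(6→7) fails; counter now 7
#13 T1 reads 7
#14 T1 CAS(7→8) writes; counter now 8
Log disagrees first at step 8.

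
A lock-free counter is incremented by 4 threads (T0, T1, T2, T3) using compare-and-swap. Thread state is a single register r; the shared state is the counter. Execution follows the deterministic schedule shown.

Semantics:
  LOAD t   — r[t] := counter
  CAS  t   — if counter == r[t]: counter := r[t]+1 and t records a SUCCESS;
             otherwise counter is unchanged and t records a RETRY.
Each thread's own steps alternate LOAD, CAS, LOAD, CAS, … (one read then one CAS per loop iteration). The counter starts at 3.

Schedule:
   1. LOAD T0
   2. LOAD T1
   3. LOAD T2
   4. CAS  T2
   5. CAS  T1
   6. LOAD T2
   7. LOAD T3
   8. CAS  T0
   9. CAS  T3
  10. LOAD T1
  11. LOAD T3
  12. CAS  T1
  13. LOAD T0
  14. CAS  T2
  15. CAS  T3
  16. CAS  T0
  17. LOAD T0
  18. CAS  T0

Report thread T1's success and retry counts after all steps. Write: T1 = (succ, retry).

T1 = (1, 1)

[1] T0.load  rd  (counter 3, T0.r 3)
[2] T1.load  rd  (counter 3, T1.r 3)
[3] T2.load  rd  (counter 3, T2.r 3)
[4] T2.cas  hit  (counter 4, T2.r 3)
[5] T1.cas  miss  (counter 4, T1.r 3)
[6] T2.load  rd  (counter 4, T2.r 4)
[7] T3.load  rd  (counter 4, T3.r 4)
[8] T0.cas  miss  (counter 4, T0.r 3)
[9] T3.cas  hit  (counter 5, T3.r 4)
[10] T1.load  rd  (counter 5, T1.r 5)
[11] T3.load  rd  (counter 5, T3.r 5)
[12] T1.cas  hit  (counter 6, T1.r 5)
[13] T0.load  rd  (counter 6, T0.r 6)
[14] T2.cas  miss  (counter 6, T2.r 4)
[15] T3.cas  miss  (counter 6, T3.r 5)
[16] T0.cas  hit  (counter 7, T0.r 6)
[17] T0.load  rd  (counter 7, T0.r 7)
[18] T0.cas  hit  (counter 8, T0.r 7)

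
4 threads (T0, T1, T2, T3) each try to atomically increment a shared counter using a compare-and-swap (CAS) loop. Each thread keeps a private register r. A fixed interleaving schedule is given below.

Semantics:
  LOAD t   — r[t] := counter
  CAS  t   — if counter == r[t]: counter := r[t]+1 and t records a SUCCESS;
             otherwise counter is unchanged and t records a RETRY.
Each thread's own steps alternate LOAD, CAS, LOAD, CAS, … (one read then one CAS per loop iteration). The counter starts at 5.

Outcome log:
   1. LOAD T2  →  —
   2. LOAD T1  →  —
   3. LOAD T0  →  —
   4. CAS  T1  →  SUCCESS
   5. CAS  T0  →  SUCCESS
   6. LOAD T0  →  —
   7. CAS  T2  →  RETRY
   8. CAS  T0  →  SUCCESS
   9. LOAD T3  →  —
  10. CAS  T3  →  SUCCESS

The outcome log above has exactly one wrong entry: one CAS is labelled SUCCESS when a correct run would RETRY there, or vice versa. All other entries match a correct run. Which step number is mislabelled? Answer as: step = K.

Reference trace:
step 1: T2 LOAD ⇒ load; ctr=5 reg=5
step 2: T1 LOAD ⇒ load; ctr=5 reg=5
step 3: T0 LOAD ⇒ load; ctr=5 reg=5
step 4: T1 CAS ⇒ ok; ctr=6 reg=5
step 5: T0 CAS ⇒ retry; ctr=6 reg=5
step 6: T0 LOAD ⇒ load; ctr=6 reg=6
step 7: T2 CAS ⇒ retry; ctr=6 reg=5
step 8: T0 CAS ⇒ ok; ctr=7 reg=6
step 9: T3 LOAD ⇒ load; ctr=7 reg=7
step 10: T3 CAS ⇒ ok; ctr=8 reg=7
Flip is step 5.

step = 5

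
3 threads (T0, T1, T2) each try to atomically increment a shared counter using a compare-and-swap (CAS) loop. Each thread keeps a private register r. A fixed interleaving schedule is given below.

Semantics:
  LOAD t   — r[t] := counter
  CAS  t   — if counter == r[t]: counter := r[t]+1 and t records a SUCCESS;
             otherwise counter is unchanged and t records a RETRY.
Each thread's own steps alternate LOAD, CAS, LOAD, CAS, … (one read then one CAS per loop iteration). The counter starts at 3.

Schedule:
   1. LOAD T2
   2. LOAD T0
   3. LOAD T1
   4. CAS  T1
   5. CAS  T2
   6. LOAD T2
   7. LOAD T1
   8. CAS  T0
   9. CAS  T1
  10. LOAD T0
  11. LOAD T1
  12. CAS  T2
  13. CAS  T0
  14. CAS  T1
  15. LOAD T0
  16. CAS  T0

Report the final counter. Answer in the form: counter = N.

step 1: T2 LOAD ⇒ load; ctr=3 reg=3
step 2: T0 LOAD ⇒ load; ctr=3 reg=3
step 3: T1 LOAD ⇒ load; ctr=3 reg=3
step 4: T1 CAS ⇒ ok; ctr=4 reg=3
step 5: T2 CAS ⇒ retry; ctr=4 reg=3
step 6: T2 LOAD ⇒ load; ctr=4 reg=4
step 7: T1 LOAD ⇒ load; ctr=4 reg=4
step 8: T0 CAS ⇒ retry; ctr=4 reg=3
step 9: T1 CAS ⇒ ok; ctr=5 reg=4
step 10: T0 LOAD ⇒ load; ctr=5 reg=5
step 11: T1 LOAD ⇒ load; ctr=5 reg=5
step 12: T2 CAS ⇒ retry; ctr=5 reg=4
step 13: T0 CAS ⇒ ok; ctr=6 reg=5
step 14: T1 CAS ⇒ retry; ctr=6 reg=5
step 15: T0 LOAD ⇒ load; ctr=6 reg=6
step 16: T0 CAS ⇒ ok; ctr=7 reg=6

counter = 7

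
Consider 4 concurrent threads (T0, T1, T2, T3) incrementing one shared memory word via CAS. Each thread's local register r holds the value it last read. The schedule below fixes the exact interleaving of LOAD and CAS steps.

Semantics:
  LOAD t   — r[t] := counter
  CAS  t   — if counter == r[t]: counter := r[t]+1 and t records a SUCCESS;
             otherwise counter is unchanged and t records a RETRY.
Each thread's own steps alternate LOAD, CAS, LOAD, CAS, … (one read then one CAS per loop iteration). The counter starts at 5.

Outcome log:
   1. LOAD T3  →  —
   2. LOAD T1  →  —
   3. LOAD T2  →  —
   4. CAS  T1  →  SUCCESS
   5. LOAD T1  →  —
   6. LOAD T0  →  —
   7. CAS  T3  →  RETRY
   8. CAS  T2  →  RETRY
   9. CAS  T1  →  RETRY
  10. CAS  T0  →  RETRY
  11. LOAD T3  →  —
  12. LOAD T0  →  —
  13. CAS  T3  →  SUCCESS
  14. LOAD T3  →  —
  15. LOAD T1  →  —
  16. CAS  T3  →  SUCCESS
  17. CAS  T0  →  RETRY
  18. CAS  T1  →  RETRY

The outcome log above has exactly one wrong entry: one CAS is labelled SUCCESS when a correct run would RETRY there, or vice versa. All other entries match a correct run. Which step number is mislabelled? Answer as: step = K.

step = 9

Re-executing:
[1] T3.load  rd  (counter 5, T3.r 5)
[2] T1.load  rd  (counter 5, T1.r 5)
[3] T2.load  rd  (counter 5, T2.r 5)
[4] T1.cas  hit  (counter 6, T1.r 5)
[5] T1.load  rd  (counter 6, T1.r 6)
[6] T0.load  rd  (counter 6, T0.r 6)
[7] T3.cas  miss  (counter 6, T3.r 5)
[8] T2.cas  miss  (counter 6, T2.r 5)
[9] T1.cas  hit  (counter 7, T1.r 6)
[10] T0.cas  miss  (counter 7, T0.r 6)
[11] T3.load  rd  (counter 7, T3.r 7)
[12] T0.load  rd  (counter 7, T0.r 7)
[13] T3.cas  hit  (counter 8, T3.r 7)
[14] T3.load  rd  (counter 8, T3.r 8)
[15] T1.load  rd  (counter 8, T1.r 8)
[16] T3.cas  hit  (counter 9, T3.r 8)
[17] T0.cas  miss  (counter 9, T0.r 7)
[18] T1.cas  miss  (counter 9, T1.r 8)
Log disagrees first at step 9.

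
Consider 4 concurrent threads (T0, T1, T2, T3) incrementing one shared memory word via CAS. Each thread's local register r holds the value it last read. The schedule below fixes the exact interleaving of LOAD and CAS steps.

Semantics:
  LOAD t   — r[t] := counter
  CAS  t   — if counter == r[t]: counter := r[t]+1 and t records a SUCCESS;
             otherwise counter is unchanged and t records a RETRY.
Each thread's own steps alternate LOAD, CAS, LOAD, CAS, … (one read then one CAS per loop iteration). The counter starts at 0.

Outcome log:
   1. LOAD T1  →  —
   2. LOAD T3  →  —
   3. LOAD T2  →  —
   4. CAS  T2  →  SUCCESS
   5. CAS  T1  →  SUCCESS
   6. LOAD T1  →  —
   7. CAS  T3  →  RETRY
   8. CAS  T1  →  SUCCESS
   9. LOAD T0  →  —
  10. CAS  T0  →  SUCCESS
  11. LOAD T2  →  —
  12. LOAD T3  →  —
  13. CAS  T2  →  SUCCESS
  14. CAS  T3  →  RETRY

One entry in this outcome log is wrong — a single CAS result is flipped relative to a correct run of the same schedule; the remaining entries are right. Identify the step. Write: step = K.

Reference trace:
   1) LOAD T1:  M=0  r_T1=0
   2) LOAD T3:  M=0  r_T3=0
   3) LOAD T2:  M=0  r_T2=0
   4) CAS  T2:  M=1  r_T2=0 ✓
   5) CAS  T1:  M=1  r_T1=0 ✗
   6) LOAD T1:  M=1  r_T1=1
   7) CAS  T3:  M=1  r_T3=0 ✗
   8) CAS  T1:  M=2  r_T1=1 ✓
   9) LOAD T0:  M=2  r_T0=2
  10) CAS  T0:  M=3  r_T0=2 ✓
  11) LOAD T2:  M=3  r_T2=3
  12) LOAD T3:  M=3  r_T3=3
  13) CAS  T2:  M=4  r_T2=3 ✓
  14) CAS  T3:  M=4  r_T3=3 ✗
Mismatch at 5.

step = 5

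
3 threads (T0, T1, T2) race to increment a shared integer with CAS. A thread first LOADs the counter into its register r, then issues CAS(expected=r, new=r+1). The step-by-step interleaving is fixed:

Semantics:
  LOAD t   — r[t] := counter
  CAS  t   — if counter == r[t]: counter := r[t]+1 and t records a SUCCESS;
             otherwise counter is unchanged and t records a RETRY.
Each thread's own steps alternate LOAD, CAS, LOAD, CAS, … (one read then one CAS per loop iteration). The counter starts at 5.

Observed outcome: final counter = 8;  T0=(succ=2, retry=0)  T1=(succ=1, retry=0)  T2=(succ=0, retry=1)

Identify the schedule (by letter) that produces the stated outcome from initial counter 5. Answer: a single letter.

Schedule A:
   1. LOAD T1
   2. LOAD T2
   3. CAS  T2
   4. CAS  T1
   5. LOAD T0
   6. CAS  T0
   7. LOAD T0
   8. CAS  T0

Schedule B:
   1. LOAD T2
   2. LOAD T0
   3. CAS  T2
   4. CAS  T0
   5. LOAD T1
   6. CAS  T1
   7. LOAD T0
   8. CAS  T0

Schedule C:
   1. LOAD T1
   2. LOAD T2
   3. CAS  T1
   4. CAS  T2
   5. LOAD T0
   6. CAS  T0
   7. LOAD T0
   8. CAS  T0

Tracing schedule C:
step 1: T1 LOAD ⇒ load; ctr=5 reg=5
step 2: T2 LOAD ⇒ load; ctr=5 reg=5
step 3: T1 CAS ⇒ ok; ctr=6 reg=5
step 4: T2 CAS ⇒ retry; ctr=6 reg=5
step 5: T0 LOAD ⇒ load; ctr=6 reg=6
step 6: T0 CAS ⇒ ok; ctr=7 reg=6
step 7: T0 LOAD ⇒ load; ctr=7 reg=7
step 8: T0 CAS ⇒ ok; ctr=8 reg=7

C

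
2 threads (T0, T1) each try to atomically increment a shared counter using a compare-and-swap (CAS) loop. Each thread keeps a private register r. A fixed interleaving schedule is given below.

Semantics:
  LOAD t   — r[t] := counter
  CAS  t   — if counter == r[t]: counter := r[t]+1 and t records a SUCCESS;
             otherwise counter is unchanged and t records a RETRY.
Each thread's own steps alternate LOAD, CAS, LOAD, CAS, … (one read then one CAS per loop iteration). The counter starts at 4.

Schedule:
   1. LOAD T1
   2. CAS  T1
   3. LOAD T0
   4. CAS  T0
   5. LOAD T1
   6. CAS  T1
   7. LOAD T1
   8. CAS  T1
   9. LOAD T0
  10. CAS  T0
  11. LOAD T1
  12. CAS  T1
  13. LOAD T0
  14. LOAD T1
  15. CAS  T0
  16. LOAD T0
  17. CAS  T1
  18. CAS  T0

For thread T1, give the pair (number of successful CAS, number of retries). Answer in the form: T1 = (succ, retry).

T1 = (4, 1)

1. LOAD T1 → mem=4 r[T1]=4 [LOAD]
2. CAS T1 → mem=5 r[T1]=4 [OK]
3. LOAD T0 → mem=5 r[T0]=5 [LOAD]
4. CAS T0 → mem=6 r[T0]=5 [OK]
5. LOAD T1 → mem=6 r[T1]=6 [LOAD]
6. CAS T1 → mem=7 r[T1]=6 [OK]
7. LOAD T1 → mem=7 r[T1]=7 [LOAD]
8. CAS T1 → mem=8 r[T1]=7 [OK]
9. LOAD T0 → mem=8 r[T0]=8 [LOAD]
10. CAS T0 → mem=9 r[T0]=8 [OK]
11. LOAD T1 → mem=9 r[T1]=9 [LOAD]
12. CAS T1 → mem=10 r[T1]=9 [OK]
13. LOAD T0 → mem=10 r[T0]=10 [LOAD]
14. LOAD T1 → mem=10 r[T1]=10 [LOAD]
15. CAS T0 → mem=11 r[T0]=10 [OK]
16. LOAD T0 → mem=11 r[T0]=11 [LOAD]
17. CAS T1 → mem=11 r[T1]=10 [RETRY]
18. CAS T0 → mem=12 r[T0]=11 [OK]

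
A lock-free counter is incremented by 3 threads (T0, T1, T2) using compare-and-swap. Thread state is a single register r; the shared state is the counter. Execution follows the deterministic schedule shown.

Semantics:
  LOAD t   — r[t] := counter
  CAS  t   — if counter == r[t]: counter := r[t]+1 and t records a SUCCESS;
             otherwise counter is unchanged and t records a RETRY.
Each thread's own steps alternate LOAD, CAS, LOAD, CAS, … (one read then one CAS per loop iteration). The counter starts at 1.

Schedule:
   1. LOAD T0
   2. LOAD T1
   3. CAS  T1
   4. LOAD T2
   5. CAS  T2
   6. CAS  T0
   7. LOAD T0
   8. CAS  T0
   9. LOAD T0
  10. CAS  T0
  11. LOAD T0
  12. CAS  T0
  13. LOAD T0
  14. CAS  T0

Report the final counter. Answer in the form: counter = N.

T0 LOAD — after: cnt=1, r=1 — load
T1 LOAD — after: cnt=1, r=1 — load
T1 CAS — after: cnt=2, r=1 — ok
T2 LOAD — after: cnt=2, r=2 — load
T2 CAS — after: cnt=3, r=2 — ok
T0 CAS — after: cnt=3, r=1 — retry
T0 LOAD — after: cnt=3, r=3 — load
T0 CAS — after: cnt=4, r=3 — ok
T0 LOAD — after: cnt=4, r=4 — load
T0 CAS — after: cnt=5, r=4 — ok
T0 LOAD — after: cnt=5, r=5 — load
T0 CAS — after: cnt=6, r=5 — ok
T0 LOAD — after: cnt=6, r=6 — load
T0 CAS — after: cnt=7, r=6 — ok

counter = 7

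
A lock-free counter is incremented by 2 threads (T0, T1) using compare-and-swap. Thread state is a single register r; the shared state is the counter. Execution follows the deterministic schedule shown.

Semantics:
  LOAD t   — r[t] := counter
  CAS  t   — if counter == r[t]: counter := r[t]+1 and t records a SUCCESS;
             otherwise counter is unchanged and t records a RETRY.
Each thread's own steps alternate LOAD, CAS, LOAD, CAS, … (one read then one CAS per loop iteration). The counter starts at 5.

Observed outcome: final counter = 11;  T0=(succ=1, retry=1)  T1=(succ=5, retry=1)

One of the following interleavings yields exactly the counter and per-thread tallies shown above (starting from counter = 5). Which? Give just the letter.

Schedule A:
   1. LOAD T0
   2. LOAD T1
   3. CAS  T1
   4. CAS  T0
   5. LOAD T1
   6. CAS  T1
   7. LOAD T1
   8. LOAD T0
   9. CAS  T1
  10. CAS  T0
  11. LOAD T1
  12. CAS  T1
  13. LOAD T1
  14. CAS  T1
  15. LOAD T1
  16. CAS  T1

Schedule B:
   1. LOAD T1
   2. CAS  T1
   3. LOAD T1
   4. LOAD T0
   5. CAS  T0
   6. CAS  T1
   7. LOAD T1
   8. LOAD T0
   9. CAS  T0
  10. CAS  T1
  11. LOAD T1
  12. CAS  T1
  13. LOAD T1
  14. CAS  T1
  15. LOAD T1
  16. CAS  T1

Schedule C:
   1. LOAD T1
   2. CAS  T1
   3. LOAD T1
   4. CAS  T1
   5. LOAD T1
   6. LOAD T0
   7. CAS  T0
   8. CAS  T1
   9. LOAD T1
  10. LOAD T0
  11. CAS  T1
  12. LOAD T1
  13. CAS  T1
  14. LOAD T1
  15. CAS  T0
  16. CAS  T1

C

Run C:
step 1: T1 LOAD ⇒ load; ctr=5 reg=5
step 2: T1 CAS ⇒ ok; ctr=6 reg=5
step 3: T1 LOAD ⇒ load; ctr=6 reg=6
step 4: T1 CAS ⇒ ok; ctr=7 reg=6
step 5: T1 LOAD ⇒ load; ctr=7 reg=7
step 6: T0 LOAD ⇒ load; ctr=7 reg=7
step 7: T0 CAS ⇒ ok; ctr=8 reg=7
step 8: T1 CAS ⇒ retry; ctr=8 reg=7
step 9: T1 LOAD ⇒ load; ctr=8 reg=8
step 10: T0 LOAD ⇒ load; ctr=8 reg=8
step 11: T1 CAS ⇒ ok; ctr=9 reg=8
step 12: T1 LOAD ⇒ load; ctr=9 reg=9
step 13: T1 CAS ⇒ ok; ctr=10 reg=9
step 14: T1 LOAD ⇒ load; ctr=10 reg=10
step 15: T0 CAS ⇒ retry; ctr=10 reg=8
step 16: T1 CAS ⇒ ok; ctr=11 reg=10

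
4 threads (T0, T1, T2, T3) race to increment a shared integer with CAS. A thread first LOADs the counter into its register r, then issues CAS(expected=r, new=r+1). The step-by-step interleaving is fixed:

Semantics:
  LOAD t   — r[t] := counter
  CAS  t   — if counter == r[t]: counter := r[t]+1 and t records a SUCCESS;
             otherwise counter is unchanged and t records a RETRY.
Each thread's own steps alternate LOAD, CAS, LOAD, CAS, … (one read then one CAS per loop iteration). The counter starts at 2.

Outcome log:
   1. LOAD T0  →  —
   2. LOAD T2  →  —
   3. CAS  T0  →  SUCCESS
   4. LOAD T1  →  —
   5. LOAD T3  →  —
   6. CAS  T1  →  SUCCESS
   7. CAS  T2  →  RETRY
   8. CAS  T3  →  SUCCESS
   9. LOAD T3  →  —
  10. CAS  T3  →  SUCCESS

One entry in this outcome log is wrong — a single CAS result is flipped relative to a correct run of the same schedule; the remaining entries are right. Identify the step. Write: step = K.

step = 8

Correct run:
T0 LOAD — after: cnt=2, r=2 — load
T2 LOAD — after: cnt=2, r=2 — load
T0 CAS — after: cnt=3, r=2 — ok
T1 LOAD — after: cnt=3, r=3 — load
T3 LOAD — after: cnt=3, r=3 — load
T1 CAS — after: cnt=4, r=3 — ok
T2 CAS — after: cnt=4, r=2 — retry
T3 CAS — after: cnt=4, r=3 — retry
T3 LOAD — after: cnt=4, r=4 — load
T3 CAS — after: cnt=5, r=4 — ok
Flip is step 8.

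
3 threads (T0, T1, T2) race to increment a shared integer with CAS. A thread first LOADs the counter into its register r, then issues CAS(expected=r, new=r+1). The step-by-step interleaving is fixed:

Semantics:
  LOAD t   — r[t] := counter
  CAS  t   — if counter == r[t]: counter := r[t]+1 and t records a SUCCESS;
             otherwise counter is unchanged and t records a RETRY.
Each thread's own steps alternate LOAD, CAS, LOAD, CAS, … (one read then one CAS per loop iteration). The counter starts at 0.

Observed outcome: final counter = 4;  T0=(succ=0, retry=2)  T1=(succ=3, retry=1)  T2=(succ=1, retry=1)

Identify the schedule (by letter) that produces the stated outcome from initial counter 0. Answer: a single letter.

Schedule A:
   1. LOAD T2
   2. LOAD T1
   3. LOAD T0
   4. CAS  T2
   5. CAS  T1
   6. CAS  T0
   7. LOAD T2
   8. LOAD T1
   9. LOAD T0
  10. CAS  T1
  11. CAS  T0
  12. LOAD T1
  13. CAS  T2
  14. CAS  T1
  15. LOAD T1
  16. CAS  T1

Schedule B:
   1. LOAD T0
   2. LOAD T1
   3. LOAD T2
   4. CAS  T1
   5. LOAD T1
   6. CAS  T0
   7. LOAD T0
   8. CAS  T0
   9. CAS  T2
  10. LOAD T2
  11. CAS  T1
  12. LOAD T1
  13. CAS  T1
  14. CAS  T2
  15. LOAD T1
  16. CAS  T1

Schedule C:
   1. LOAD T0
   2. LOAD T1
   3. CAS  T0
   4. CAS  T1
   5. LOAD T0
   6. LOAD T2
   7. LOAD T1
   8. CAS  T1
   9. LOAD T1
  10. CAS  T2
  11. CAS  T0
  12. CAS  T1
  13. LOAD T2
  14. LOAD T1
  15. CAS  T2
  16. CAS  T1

A

Simulating candidate A:
   1) LOAD T2:  M=0  r_T2=0
   2) LOAD T1:  M=0  r_T1=0
   3) LOAD T0:  M=0  r_T0=0
   4) CAS  T2:  M=1  r_T2=0 ✓
   5) CAS  T1:  M=1  r_T1=0 ✗
   6) CAS  T0:  M=1  r_T0=0 ✗
   7) LOAD T2:  M=1  r_T2=1
   8) LOAD T1:  M=1  r_T1=1
   9) LOAD T0:  M=1  r_T0=1
  10) CAS  T1:  M=2  r_T1=1 ✓
  11) CAS  T0:  M=2  r_T0=1 ✗
  12) LOAD T1:  M=2  r_T1=2
  13) CAS  T2:  M=2  r_T2=1 ✗
  14) CAS  T1:  M=3  r_T1=2 ✓
  15) LOAD T1:  M=3  r_T1=3
  16) CAS  T1:  M=4  r_T1=3 ✓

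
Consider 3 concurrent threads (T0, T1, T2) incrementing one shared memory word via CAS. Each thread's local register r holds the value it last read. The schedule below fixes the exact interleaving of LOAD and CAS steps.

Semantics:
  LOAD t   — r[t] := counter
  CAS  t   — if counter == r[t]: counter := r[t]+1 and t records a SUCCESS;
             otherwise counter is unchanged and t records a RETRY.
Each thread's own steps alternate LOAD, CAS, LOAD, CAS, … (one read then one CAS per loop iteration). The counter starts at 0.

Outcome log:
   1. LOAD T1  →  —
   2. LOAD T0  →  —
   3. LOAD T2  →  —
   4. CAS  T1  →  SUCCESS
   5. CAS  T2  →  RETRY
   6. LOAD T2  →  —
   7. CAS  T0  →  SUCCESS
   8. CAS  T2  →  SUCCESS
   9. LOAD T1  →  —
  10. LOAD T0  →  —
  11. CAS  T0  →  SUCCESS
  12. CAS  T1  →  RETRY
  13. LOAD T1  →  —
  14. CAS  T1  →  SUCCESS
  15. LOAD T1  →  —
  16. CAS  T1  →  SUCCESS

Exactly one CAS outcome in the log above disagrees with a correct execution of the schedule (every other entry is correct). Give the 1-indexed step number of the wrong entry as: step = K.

Correct run:
   1) LOAD T1:  M=0  r_T1=0
   2) LOAD T0:  M=0  r_T0=0
   3) LOAD T2:  M=0  r_T2=0
   4) CAS  T1:  M=1  r_T1=0 ✓
   5) CAS  T2:  M=1  r_T2=0 ✗
   6) LOAD T2:  M=1  r_T2=1
   7) CAS  T0:  M=1  r_T0=0 ✗
   8) CAS  T2:  M=2  r_T2=1 ✓
   9) LOAD T1:  M=2  r_T1=2
  10) LOAD T0:  M=2  r_T0=2
  11) CAS  T0:  M=3  r_T0=2 ✓
  12) CAS  T1:  M=3  r_T1=2 ✗
  13) LOAD T1:  M=3  r_T1=3
  14) CAS  T1:  M=4  r_T1=3 ✓
  15) LOAD T1:  M=4  r_T1=4
  16) CAS  T1:  M=5  r_T1=4 ✓
Log disagrees first at step 7.

step = 7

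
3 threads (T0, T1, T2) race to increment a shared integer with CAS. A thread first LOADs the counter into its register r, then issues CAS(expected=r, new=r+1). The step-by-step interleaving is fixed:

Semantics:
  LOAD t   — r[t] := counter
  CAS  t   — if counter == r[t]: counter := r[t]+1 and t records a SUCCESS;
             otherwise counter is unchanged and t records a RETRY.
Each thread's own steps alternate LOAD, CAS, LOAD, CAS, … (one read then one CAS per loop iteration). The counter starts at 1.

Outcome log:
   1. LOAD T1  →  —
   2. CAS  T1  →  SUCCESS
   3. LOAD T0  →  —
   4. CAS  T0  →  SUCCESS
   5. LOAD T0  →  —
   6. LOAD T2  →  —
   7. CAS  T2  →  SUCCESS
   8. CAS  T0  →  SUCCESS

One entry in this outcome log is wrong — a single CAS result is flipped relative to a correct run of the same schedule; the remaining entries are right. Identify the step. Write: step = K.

step = 8

Correct run:
T1 LOAD — after: cnt=1, r=1 — load
T1 CAS — after: cnt=2, r=1 — ok
T0 LOAD — after: cnt=2, r=2 — load
T0 CAS — after: cnt=3, r=2 — ok
T0 LOAD — after: cnt=3, r=3 — load
T2 LOAD — after: cnt=3, r=3 — load
T2 CAS — after: cnt=4, r=3 — ok
T0 CAS — after: cnt=4, r=3 — retry
Log disagrees first at step 8.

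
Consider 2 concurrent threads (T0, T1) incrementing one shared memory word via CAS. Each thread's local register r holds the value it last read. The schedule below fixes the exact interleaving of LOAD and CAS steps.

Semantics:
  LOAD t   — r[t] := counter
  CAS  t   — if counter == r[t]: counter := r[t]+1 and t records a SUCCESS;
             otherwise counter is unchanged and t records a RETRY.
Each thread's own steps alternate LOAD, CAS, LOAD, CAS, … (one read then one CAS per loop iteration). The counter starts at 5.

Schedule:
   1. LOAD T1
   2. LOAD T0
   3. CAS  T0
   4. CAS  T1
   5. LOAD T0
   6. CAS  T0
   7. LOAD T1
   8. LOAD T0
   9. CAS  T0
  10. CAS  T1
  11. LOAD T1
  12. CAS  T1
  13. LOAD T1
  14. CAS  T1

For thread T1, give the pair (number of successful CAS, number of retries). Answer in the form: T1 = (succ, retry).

T1 LOAD — after: cnt=5, r=5 — load
T0 LOAD — after: cnt=5, r=5 — load
T0 CAS — after: cnt=6, r=5 — ok
T1 CAS — after: cnt=6, r=5 — retry
T0 LOAD — after: cnt=6, r=6 — load
T0 CAS — after: cnt=7, r=6 — ok
T1 LOAD — after: cnt=7, r=7 — load
T0 LOAD — after: cnt=7, r=7 — load
T0 CAS — after: cnt=8, r=7 — ok
T1 CAS — after: cnt=8, r=7 — retry
T1 LOAD — after: cnt=8, r=8 — load
T1 CAS — after: cnt=9, r=8 — ok
T1 LOAD — after: cnt=9, r=9 — load
T1 CAS — after: cnt=10, r=9 — ok

T1 = (2, 2)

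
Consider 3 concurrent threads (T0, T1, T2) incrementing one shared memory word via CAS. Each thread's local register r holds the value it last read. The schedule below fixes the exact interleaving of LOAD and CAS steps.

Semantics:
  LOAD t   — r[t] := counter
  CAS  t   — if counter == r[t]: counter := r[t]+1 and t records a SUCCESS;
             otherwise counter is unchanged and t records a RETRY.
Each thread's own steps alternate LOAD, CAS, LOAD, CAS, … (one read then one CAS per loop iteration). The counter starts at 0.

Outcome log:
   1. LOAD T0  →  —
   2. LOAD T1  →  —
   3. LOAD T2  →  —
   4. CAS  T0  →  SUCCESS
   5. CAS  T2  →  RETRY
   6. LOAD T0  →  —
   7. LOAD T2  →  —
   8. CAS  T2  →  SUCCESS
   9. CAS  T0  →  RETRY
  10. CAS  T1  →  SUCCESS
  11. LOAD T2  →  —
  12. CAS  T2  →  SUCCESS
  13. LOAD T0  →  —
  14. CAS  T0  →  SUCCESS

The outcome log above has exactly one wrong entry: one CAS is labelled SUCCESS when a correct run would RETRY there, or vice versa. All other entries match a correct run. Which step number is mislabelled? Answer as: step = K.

step = 10

Reference trace:
   1) LOAD T0:  M=0  r_T0=0
   2) LOAD T1:  M=0  r_T1=0
   3) LOAD T2:  M=0  r_T2=0
   4) CAS  T0:  M=1  r_T0=0 ✓
   5) CAS  T2:  M=1  r_T2=0 ✗
   6) LOAD T0:  M=1  r_T0=1
   7) LOAD T2:  M=1  r_T2=1
   8) CAS  T2:  M=2  r_T2=1 ✓
   9) CAS  T0:  M=2  r_T0=1 ✗
  10) CAS  T1:  M=2  r_T1=0 ✗
  11) LOAD T2:  M=2  r_T2=2
  12) CAS  T2:  M=3  r_T2=2 ✓
  13) LOAD T0:  M=3  r_T0=3
  14) CAS  T0:  M=4  r_T0=3 ✓
Log disagrees first at step 10.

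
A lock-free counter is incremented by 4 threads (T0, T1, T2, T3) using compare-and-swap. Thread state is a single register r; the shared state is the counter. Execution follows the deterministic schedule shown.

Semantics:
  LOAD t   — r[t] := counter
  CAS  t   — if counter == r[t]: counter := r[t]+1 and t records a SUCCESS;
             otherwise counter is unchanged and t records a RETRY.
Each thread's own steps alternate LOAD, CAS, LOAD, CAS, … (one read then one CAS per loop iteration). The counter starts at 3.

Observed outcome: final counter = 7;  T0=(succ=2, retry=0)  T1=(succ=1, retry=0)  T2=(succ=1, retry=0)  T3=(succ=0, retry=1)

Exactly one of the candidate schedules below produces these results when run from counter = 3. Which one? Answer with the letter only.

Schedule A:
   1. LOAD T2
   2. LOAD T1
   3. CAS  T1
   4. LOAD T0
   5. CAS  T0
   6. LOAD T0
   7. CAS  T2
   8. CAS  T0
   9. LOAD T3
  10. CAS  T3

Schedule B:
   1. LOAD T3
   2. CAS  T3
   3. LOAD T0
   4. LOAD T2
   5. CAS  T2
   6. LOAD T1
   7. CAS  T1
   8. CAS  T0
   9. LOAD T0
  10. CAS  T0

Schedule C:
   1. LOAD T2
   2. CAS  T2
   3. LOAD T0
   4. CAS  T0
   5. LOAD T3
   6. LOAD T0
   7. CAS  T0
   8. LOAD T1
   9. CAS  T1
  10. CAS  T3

C

Run C:
T2 LOAD — after: cnt=3, r=3 — load
T2 CAS — after: cnt=4, r=3 — ok
T0 LOAD — after: cnt=4, r=4 — load
T0 CAS — after: cnt=5, r=4 — ok
T3 LOAD — after: cnt=5, r=5 — load
T0 LOAD — after: cnt=5, r=5 — load
T0 CAS — after: cnt=6, r=5 — ok
T1 LOAD — after: cnt=6, r=6 — load
T1 CAS — after: cnt=7, r=6 — ok
T3 CAS — after: cnt=7, r=5 — retry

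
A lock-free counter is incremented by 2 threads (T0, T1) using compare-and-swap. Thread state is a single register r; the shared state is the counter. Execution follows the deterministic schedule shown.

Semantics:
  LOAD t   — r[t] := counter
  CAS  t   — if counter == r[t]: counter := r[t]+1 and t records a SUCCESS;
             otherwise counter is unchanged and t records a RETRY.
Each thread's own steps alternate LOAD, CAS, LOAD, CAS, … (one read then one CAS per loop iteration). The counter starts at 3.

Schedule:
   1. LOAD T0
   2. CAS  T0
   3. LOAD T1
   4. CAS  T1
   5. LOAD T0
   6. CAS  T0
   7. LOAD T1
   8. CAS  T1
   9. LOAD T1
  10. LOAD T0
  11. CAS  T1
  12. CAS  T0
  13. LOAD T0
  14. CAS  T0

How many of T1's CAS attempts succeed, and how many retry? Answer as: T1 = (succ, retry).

T1 = (3, 0)

#1 T0 reads 3
#2 T0 CAS(3→4) writes; counter now 4
#3 T1 reads 4
#4 T1 CAS(4→5) writes; counter now 5
#5 T0 reads 5
#6 T0 CAS(5→6) writes; counter now 6
#7 T1 reads 6
#8 T1 CAS(6→7) writes; counter now 7
#9 T1 reads 7
#10 T0 reads 7
#11 T1 CAS(7→8) writes; counter now 8
#12 T0 CAS(7→8) fails; counter now 8
#13 T0 reads 8
#14 T0 CAS(8→9) writes; counter now 9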